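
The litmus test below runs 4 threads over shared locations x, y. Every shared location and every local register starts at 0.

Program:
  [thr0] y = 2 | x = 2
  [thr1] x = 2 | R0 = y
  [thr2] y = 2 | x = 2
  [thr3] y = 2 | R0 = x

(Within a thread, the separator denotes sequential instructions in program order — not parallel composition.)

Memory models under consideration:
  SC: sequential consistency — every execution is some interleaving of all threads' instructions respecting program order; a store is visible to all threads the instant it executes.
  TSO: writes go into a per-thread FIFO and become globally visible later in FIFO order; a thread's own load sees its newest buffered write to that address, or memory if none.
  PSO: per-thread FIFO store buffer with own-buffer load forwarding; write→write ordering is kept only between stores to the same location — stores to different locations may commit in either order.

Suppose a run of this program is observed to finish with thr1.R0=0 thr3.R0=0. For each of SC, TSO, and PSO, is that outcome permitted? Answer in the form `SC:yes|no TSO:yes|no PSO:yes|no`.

outcome vector order: (thr1.R0,thr3.R0)
SC: 3 outcomes — {(0,2) (2,0) (2,2)}
TSO: 4 outcomes — {(0,0) (0,2) (2,0) (2,2)}
PSO: 4 outcomes — {(0,0) (0,2) (2,0) (2,2)}
target (0,0) ∈ {TSO,PSO}

SC:no TSO:yes PSO:yes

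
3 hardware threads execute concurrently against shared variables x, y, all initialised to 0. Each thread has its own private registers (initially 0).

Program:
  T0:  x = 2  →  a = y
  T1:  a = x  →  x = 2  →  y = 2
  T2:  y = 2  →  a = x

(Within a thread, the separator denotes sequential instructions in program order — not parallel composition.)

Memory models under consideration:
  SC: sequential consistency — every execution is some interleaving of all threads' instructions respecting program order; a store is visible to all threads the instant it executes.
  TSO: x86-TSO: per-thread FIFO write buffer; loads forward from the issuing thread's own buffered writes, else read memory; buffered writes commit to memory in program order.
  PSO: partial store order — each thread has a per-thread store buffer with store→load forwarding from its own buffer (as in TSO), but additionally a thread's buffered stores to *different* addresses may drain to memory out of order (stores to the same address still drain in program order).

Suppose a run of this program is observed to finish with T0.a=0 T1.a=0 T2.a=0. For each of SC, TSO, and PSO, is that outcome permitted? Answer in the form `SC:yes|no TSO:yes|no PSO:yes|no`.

SC:no TSO:yes PSO:yes

outcome vector order: (T0.a,T1.a,T2.a)
under SC → 002; 022; 200; 202; 220; 222
under TSO → 000; 002; 020; 022; 200; 202; 220; 222
under PSO → 000; 002; 020; 022; 200; 202; 220; 222
target 000 ∈ {TSO,PSO}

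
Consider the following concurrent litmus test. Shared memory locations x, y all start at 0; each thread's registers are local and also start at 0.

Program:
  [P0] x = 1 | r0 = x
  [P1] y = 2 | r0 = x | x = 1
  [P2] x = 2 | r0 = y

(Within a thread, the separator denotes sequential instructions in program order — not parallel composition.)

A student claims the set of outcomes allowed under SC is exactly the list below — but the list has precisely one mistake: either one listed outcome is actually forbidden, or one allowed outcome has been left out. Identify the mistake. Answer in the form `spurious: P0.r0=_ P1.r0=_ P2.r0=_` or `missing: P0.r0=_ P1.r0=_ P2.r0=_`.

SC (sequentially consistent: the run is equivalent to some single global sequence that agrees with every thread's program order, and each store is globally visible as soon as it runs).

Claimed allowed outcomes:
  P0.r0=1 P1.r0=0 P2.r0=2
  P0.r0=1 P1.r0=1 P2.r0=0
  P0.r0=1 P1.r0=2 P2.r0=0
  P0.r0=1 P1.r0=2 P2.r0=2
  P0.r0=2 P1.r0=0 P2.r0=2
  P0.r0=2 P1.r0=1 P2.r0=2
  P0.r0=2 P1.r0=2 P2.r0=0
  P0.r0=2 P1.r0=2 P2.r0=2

missing: P0.r0=1 P1.r0=1 P2.r0=2

outcome vector order: (P0.r0,P1.r0,P2.r0)
SC: 9 outcomes — {<1 0 2>, <1 1 0>, <1 1 2>, <1 2 0>, <1 2 2>, <2 0 2>, <2 1 2>, <2 2 0>, <2 2 2>}
SC∖claimed = {<1 1 2>}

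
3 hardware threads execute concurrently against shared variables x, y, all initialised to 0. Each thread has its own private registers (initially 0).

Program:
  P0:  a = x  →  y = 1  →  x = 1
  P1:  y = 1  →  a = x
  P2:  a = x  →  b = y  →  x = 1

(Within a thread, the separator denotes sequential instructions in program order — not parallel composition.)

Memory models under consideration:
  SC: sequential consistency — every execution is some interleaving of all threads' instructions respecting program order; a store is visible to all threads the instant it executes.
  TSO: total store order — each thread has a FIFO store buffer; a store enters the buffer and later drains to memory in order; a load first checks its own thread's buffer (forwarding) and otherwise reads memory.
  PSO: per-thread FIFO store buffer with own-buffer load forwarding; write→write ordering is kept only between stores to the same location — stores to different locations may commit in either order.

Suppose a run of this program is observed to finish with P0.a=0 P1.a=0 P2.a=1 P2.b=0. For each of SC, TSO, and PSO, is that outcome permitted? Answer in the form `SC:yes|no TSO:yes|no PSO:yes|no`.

SC:no TSO:no PSO:yes

outcome vector order: (P0.a,P1.a,P2.a,P2.b)
under SC → <0 0 0 0> <0 0 0 1> <0 0 1 1> <0 1 0 0> <0 1 0 1> <0 1 1 1> <1 0 0 0> <1 0 0 1> <1 1 0 0> <1 1 0 1>
under TSO → <0 0 0 0> <0 0 0 1> <0 0 1 1> <0 1 0 0> <0 1 0 1> <0 1 1 1> <1 0 0 0> <1 0 0 1> <1 1 0 0> <1 1 0 1>
under PSO → <0 0 0 0> <0 0 0 1> <0 0 1 0> <0 0 1 1> <0 1 0 0> <0 1 0 1> <0 1 1 0> <0 1 1 1> <1 0 0 0> <1 0 0 1> <1 1 0 0> <1 1 0 1>
target <0 0 1 0> ∈ {PSO}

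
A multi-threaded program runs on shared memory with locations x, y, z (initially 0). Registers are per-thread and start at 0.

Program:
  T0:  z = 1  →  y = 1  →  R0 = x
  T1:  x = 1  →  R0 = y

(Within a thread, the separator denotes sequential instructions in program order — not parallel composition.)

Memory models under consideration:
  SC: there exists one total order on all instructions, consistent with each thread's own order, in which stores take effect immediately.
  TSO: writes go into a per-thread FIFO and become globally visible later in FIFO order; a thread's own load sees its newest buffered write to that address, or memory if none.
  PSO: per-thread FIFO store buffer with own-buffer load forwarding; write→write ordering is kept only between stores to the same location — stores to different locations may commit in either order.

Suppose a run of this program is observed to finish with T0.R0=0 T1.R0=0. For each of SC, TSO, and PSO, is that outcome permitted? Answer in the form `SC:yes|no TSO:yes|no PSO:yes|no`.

SC:no TSO:yes PSO:yes

outcome vector order: (T0.R0,T1.R0)
under SC → 01, 10, 11
under TSO → 00, 01, 10, 11
under PSO → 00, 01, 10, 11
target 00 ∈ {TSO,PSO}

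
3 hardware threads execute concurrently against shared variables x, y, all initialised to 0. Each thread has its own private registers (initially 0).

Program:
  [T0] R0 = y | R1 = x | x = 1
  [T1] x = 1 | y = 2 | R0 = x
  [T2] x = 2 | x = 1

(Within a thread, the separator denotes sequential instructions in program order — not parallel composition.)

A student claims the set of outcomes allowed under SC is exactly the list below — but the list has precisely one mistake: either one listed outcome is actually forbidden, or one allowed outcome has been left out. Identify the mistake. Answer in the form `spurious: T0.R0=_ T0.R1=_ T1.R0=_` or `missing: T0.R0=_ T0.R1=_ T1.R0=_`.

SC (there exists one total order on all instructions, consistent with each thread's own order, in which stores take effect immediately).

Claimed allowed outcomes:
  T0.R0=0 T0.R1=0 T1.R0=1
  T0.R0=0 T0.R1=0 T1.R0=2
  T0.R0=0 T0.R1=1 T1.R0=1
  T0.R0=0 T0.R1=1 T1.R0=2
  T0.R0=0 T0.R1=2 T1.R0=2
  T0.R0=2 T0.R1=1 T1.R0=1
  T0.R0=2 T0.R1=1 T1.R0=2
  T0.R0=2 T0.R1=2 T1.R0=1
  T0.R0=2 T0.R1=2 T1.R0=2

outcome vector order: (T0.R0,T0.R1,T1.R0)
SC: 10 outcomes — {001 002 011 012 021 022 211 212 221 222}
SC∖claimed = {021}

missing: T0.R0=0 T0.R1=2 T1.R0=1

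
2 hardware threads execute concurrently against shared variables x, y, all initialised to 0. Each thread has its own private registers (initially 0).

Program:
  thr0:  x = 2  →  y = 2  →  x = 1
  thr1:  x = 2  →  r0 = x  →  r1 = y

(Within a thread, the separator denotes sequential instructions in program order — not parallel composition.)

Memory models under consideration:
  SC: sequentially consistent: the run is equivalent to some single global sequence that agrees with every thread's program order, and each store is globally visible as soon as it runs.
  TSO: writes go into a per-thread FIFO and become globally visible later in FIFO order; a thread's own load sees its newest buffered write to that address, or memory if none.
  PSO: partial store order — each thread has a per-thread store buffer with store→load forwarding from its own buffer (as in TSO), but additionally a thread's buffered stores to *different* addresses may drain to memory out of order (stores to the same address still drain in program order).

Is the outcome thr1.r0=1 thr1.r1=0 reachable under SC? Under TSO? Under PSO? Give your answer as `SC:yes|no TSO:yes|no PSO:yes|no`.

outcome vector order: (thr1.r0,thr1.r1)
SC (3): (1,2), (2,0), (2,2)
TSO (3): (1,2), (2,0), (2,2)
PSO (4): (1,0), (1,2), (2,0), (2,2)
target (1,0) ∈ {PSO}

SC:no TSO:no PSO:yes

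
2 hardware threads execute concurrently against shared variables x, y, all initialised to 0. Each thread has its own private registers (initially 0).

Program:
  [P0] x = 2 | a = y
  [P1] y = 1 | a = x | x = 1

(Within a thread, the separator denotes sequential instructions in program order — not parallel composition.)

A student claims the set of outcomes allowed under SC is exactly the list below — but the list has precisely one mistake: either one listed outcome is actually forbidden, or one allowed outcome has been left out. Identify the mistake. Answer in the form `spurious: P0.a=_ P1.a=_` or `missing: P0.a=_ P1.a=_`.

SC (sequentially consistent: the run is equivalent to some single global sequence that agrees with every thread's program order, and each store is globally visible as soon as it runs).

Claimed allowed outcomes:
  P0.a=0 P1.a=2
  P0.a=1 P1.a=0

missing: P0.a=1 P1.a=2

outcome vector order: (P0.a,P1.a)
under SC → <0 2>, <1 0>, <1 2>
SC∖claimed = {<1 2>}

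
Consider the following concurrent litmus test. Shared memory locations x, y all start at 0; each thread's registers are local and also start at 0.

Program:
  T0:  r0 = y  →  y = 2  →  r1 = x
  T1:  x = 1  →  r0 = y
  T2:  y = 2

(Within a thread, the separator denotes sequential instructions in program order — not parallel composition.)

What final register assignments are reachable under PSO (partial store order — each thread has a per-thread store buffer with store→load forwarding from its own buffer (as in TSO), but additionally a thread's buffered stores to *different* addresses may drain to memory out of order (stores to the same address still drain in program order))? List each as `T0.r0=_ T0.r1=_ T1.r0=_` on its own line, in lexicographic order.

T0.r0=0 T0.r1=0 T1.r0=0
T0.r0=0 T0.r1=0 T1.r0=2
T0.r0=0 T0.r1=1 T1.r0=0
T0.r0=0 T0.r1=1 T1.r0=2
T0.r0=2 T0.r1=0 T1.r0=0
T0.r0=2 T0.r1=0 T1.r0=2
T0.r0=2 T0.r1=1 T1.r0=0
T0.r0=2 T0.r1=1 T1.r0=2

outcome vector order: (T0.r0,T0.r1,T1.r0)
|PSO outcomes| = 8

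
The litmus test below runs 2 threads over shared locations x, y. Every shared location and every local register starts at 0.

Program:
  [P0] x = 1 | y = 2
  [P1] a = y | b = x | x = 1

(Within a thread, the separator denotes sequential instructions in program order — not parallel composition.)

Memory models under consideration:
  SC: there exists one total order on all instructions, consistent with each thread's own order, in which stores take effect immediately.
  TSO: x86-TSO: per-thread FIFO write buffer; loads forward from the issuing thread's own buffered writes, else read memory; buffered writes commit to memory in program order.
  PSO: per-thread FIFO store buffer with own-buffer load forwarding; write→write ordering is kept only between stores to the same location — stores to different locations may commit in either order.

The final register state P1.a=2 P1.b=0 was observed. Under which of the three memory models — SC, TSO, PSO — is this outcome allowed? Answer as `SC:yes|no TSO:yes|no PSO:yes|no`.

outcome vector order: (P1.a,P1.b)
[SC] allowed = {0/0; 0/1; 2/1}
[TSO] allowed = {0/0; 0/1; 2/1}
[PSO] allowed = {0/0; 0/1; 2/0; 2/1}
target 2/0 ∈ {PSO}

SC:no TSO:no PSO:yes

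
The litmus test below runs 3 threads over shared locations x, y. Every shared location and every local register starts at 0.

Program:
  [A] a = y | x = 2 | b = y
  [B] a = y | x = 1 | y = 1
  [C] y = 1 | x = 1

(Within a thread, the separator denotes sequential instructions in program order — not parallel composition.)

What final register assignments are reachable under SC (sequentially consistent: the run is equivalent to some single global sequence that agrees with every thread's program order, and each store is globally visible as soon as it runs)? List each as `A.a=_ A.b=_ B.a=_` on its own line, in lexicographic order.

outcome vector order: (A.a,A.b,B.a)
|SC outcomes| = 6

A.a=0 A.b=0 B.a=0
A.a=0 A.b=0 B.a=1
A.a=0 A.b=1 B.a=0
A.a=0 A.b=1 B.a=1
A.a=1 A.b=1 B.a=0
A.a=1 A.b=1 B.a=1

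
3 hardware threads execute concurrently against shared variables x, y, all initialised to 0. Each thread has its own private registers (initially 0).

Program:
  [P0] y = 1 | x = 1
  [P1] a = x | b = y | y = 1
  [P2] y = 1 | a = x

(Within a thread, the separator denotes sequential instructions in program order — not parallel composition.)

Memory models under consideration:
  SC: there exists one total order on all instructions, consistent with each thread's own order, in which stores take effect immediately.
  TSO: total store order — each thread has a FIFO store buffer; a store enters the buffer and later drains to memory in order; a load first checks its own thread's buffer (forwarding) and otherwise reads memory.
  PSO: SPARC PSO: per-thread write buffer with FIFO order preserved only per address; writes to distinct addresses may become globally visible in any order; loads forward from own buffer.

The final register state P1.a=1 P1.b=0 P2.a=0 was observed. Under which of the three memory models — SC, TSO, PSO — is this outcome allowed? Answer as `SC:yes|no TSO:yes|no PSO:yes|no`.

SC:no TSO:no PSO:yes

outcome vector order: (P1.a,P1.b,P2.a)
SC: 6 outcomes — {(0,0,0), (0,0,1), (0,1,0), (0,1,1), (1,1,0), (1,1,1)}
TSO: 6 outcomes — {(0,0,0), (0,0,1), (0,1,0), (0,1,1), (1,1,0), (1,1,1)}
PSO: 8 outcomes — {(0,0,0), (0,0,1), (0,1,0), (0,1,1), (1,0,0), (1,0,1), (1,1,0), (1,1,1)}
target (1,0,0) ∈ {PSO}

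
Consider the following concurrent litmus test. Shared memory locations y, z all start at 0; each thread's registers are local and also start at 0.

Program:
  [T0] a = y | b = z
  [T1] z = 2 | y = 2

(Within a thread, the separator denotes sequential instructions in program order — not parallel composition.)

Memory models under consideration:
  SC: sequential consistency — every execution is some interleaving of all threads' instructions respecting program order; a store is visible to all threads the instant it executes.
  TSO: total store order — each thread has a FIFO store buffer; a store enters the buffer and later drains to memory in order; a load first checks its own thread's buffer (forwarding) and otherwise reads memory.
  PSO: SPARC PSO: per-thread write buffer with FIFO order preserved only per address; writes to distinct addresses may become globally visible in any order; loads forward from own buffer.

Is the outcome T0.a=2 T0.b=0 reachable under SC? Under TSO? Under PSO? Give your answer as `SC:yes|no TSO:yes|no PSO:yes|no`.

SC:no TSO:no PSO:yes

outcome vector order: (T0.a,T0.b)
[SC] allowed = {0/0, 0/2, 2/2}
[TSO] allowed = {0/0, 0/2, 2/2}
[PSO] allowed = {0/0, 0/2, 2/0, 2/2}
target 2/0 ∈ {PSO}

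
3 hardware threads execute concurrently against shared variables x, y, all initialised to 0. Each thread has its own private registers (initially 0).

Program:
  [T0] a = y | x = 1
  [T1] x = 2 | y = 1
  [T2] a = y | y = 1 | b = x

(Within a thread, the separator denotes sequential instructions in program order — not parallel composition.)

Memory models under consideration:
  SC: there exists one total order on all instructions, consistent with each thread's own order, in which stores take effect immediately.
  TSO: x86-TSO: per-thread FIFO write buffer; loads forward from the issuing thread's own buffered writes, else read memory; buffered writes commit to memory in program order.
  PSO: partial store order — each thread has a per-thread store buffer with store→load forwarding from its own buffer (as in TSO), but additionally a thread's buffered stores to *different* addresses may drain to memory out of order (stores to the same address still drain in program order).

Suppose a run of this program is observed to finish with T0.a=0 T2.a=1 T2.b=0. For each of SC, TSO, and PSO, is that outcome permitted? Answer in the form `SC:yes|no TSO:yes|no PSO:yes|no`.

SC:no TSO:no PSO:yes

outcome vector order: (T0.a,T2.a,T2.b)
[SC] allowed = {0/0/0, 0/0/1, 0/0/2, 0/1/1, 0/1/2, 1/0/0, 1/0/1, 1/0/2, 1/1/1, 1/1/2}
[TSO] allowed = {0/0/0, 0/0/1, 0/0/2, 0/1/1, 0/1/2, 1/0/0, 1/0/1, 1/0/2, 1/1/1, 1/1/2}
[PSO] allowed = {0/0/0, 0/0/1, 0/0/2, 0/1/0, 0/1/1, 0/1/2, 1/0/0, 1/0/1, 1/0/2, 1/1/0, 1/1/1, 1/1/2}
target 0/1/0 ∈ {PSO}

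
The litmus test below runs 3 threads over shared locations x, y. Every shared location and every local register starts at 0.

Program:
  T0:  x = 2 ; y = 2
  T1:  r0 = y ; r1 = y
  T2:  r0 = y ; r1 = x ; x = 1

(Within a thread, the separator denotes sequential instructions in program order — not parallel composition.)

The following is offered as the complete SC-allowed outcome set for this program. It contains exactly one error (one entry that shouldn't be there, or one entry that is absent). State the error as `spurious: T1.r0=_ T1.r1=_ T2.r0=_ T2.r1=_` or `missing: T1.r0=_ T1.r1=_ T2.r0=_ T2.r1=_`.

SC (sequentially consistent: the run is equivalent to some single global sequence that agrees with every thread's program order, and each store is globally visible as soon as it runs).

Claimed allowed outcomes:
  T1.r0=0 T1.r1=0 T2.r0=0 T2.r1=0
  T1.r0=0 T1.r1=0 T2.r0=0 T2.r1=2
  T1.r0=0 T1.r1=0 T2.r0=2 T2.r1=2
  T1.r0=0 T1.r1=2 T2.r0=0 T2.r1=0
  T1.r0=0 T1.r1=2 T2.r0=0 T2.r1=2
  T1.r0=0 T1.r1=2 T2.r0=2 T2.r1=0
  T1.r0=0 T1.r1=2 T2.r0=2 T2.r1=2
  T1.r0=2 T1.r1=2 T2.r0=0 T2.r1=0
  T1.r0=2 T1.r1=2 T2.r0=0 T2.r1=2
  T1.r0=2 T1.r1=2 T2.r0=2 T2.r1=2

spurious: T1.r0=0 T1.r1=2 T2.r0=2 T2.r1=0

outcome vector order: (T1.r0,T1.r1,T2.r0,T2.r1)
SC (9): 0000; 0002; 0022; 0200; 0202; 0222; 2200; 2202; 2222
claimed∖SC = {0220}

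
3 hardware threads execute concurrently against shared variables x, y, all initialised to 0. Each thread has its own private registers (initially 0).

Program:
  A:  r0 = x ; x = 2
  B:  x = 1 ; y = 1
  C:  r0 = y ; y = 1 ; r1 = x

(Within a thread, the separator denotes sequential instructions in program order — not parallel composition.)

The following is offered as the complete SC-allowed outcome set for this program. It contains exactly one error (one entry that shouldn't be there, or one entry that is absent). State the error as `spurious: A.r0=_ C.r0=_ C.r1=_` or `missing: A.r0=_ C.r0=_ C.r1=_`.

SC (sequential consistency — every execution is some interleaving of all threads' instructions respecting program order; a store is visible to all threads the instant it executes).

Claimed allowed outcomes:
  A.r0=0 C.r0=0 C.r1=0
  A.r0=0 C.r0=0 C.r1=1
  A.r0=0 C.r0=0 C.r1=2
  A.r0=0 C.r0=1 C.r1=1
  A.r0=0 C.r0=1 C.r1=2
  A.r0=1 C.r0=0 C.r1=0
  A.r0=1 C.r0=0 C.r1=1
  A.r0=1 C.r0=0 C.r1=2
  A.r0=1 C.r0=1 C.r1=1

missing: A.r0=1 C.r0=1 C.r1=2

outcome vector order: (A.r0,C.r0,C.r1)
SC (10): (0,0,0), (0,0,1), (0,0,2), (0,1,1), (0,1,2), (1,0,0), (1,0,1), (1,0,2), (1,1,1), (1,1,2)
SC∖claimed = {(1,1,2)}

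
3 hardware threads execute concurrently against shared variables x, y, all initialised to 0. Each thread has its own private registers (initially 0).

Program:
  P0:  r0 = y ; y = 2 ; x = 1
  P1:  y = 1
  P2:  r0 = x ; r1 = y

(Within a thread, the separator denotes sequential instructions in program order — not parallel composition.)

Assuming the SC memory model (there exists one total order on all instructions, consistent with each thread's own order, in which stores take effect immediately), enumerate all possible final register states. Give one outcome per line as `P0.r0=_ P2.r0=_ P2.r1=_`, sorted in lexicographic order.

P0.r0=0 P2.r0=0 P2.r1=0
P0.r0=0 P2.r0=0 P2.r1=1
P0.r0=0 P2.r0=0 P2.r1=2
P0.r0=0 P2.r0=1 P2.r1=1
P0.r0=0 P2.r0=1 P2.r1=2
P0.r0=1 P2.r0=0 P2.r1=0
P0.r0=1 P2.r0=0 P2.r1=1
P0.r0=1 P2.r0=0 P2.r1=2
P0.r0=1 P2.r0=1 P2.r1=2

outcome vector order: (P0.r0,P2.r0,P2.r1)
|SC outcomes| = 9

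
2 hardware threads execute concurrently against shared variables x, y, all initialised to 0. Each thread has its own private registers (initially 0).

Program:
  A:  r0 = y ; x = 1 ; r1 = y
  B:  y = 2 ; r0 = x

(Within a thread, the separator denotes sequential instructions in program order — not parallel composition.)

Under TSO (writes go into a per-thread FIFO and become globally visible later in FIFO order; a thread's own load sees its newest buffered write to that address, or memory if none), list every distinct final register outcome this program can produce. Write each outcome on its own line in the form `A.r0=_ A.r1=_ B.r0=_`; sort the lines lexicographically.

outcome vector order: (A.r0,A.r1,B.r0)
|TSO outcomes| = 6

A.r0=0 A.r1=0 B.r0=0
A.r0=0 A.r1=0 B.r0=1
A.r0=0 A.r1=2 B.r0=0
A.r0=0 A.r1=2 B.r0=1
A.r0=2 A.r1=2 B.r0=0
A.r0=2 A.r1=2 B.r0=1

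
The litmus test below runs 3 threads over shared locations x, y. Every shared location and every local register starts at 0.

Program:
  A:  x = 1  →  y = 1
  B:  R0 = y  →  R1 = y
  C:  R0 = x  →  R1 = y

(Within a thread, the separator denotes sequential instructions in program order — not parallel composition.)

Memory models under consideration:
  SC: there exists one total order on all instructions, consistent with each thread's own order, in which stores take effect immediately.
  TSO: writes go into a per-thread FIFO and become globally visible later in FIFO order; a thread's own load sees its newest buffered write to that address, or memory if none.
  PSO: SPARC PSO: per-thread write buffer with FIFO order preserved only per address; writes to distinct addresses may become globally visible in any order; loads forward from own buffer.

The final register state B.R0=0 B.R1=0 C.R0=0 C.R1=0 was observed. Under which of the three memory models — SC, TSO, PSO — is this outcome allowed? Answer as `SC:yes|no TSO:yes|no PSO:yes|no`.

outcome vector order: (B.R0,B.R1,C.R0,C.R1)
[SC] allowed = {0/0/0/0 0/0/0/1 0/0/1/0 0/0/1/1 0/1/0/0 0/1/0/1 0/1/1/0 0/1/1/1 1/1/0/0 1/1/0/1 1/1/1/0 1/1/1/1}
[TSO] allowed = {0/0/0/0 0/0/0/1 0/0/1/0 0/0/1/1 0/1/0/0 0/1/0/1 0/1/1/0 0/1/1/1 1/1/0/0 1/1/0/1 1/1/1/0 1/1/1/1}
[PSO] allowed = {0/0/0/0 0/0/0/1 0/0/1/0 0/0/1/1 0/1/0/0 0/1/0/1 0/1/1/0 0/1/1/1 1/1/0/0 1/1/0/1 1/1/1/0 1/1/1/1}
target 0/0/0/0 ∈ {SC,TSO,PSO}

SC:yes TSO:yes PSO:yes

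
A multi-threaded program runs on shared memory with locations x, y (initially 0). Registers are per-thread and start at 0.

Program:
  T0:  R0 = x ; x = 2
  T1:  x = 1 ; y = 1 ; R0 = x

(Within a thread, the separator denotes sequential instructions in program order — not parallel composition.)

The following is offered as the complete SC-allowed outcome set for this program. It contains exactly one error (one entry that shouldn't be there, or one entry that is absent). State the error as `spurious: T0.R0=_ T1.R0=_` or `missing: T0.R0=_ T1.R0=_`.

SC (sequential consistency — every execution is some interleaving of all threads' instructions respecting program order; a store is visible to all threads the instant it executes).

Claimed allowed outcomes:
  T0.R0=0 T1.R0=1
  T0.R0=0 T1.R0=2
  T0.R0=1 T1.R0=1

outcome vector order: (T0.R0,T1.R0)
SC (4): 01; 02; 11; 12
SC∖claimed = {12}

missing: T0.R0=1 T1.R0=2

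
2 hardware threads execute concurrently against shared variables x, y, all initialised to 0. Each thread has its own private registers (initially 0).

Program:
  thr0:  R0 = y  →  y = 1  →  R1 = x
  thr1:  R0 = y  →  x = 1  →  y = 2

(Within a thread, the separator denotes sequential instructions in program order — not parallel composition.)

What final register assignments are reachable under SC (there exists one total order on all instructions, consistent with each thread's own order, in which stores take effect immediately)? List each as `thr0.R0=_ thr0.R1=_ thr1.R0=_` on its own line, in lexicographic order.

outcome vector order: (thr0.R0,thr0.R1,thr1.R0)
|SC outcomes| = 5

thr0.R0=0 thr0.R1=0 thr1.R0=0
thr0.R0=0 thr0.R1=0 thr1.R0=1
thr0.R0=0 thr0.R1=1 thr1.R0=0
thr0.R0=0 thr0.R1=1 thr1.R0=1
thr0.R0=2 thr0.R1=1 thr1.R0=0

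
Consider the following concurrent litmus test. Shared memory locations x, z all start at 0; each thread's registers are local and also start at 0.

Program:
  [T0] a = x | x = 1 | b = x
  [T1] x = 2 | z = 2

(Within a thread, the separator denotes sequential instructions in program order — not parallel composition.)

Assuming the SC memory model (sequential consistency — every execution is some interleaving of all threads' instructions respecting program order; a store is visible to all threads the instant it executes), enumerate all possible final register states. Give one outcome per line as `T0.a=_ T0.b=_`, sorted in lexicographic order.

T0.a=0 T0.b=1
T0.a=0 T0.b=2
T0.a=2 T0.b=1

outcome vector order: (T0.a,T0.b)
|SC outcomes| = 3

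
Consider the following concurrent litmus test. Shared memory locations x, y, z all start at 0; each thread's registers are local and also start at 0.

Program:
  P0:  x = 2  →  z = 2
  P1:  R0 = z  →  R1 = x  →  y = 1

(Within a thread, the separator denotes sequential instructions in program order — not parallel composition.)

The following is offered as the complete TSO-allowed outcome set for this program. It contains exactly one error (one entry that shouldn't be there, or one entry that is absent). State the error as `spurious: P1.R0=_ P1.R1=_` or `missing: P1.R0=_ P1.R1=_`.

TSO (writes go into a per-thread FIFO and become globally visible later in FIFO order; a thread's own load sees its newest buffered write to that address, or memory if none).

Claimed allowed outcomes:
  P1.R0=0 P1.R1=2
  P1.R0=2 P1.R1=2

missing: P1.R0=0 P1.R1=0

outcome vector order: (P1.R0,P1.R1)
TSO (3): 00, 02, 22
TSO∖claimed = {00}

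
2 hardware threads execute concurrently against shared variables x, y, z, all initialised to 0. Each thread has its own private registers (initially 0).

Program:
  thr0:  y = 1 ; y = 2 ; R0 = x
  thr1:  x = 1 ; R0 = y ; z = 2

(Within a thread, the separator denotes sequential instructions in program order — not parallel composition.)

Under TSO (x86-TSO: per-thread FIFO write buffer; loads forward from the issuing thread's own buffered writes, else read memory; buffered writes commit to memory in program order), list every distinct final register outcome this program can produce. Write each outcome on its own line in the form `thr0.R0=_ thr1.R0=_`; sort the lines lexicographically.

thr0.R0=0 thr1.R0=0
thr0.R0=0 thr1.R0=1
thr0.R0=0 thr1.R0=2
thr0.R0=1 thr1.R0=0
thr0.R0=1 thr1.R0=1
thr0.R0=1 thr1.R0=2

outcome vector order: (thr0.R0,thr1.R0)
|TSO outcomes| = 6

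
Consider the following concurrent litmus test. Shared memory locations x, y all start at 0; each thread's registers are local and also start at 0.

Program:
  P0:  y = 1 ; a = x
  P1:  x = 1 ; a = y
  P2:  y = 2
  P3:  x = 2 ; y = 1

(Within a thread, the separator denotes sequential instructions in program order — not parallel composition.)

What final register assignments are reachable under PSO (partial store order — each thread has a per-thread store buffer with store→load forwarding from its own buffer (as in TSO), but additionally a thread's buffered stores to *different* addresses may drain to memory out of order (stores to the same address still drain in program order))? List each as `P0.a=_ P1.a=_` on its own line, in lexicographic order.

outcome vector order: (P0.a,P1.a)
|PSO outcomes| = 9

P0.a=0 P1.a=0
P0.a=0 P1.a=1
P0.a=0 P1.a=2
P0.a=1 P1.a=0
P0.a=1 P1.a=1
P0.a=1 P1.a=2
P0.a=2 P1.a=0
P0.a=2 P1.a=1
P0.a=2 P1.a=2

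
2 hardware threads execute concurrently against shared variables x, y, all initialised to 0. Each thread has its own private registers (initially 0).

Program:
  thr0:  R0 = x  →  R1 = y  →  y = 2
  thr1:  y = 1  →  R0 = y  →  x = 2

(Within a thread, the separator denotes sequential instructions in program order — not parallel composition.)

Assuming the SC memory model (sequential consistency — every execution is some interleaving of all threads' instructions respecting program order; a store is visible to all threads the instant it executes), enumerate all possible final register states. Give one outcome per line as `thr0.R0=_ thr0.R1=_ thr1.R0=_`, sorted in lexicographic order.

thr0.R0=0 thr0.R1=0 thr1.R0=1
thr0.R0=0 thr0.R1=0 thr1.R0=2
thr0.R0=0 thr0.R1=1 thr1.R0=1
thr0.R0=0 thr0.R1=1 thr1.R0=2
thr0.R0=2 thr0.R1=1 thr1.R0=1

outcome vector order: (thr0.R0,thr0.R1,thr1.R0)
|SC outcomes| = 5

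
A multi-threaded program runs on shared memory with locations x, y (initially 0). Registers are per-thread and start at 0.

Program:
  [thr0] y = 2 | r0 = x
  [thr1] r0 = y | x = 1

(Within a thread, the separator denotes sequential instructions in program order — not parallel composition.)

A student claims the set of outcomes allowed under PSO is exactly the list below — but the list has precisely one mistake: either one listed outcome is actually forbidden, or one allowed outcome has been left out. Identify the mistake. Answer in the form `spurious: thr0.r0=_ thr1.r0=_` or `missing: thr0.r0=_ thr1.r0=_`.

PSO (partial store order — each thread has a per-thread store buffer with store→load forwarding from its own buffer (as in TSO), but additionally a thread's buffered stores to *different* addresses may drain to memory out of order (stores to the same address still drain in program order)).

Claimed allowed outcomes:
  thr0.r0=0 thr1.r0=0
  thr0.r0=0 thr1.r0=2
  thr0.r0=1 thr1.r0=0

outcome vector order: (thr0.r0,thr1.r0)
under PSO → <0 0>, <0 2>, <1 0>, <1 2>
PSO∖claimed = {<1 2>}

missing: thr0.r0=1 thr1.r0=2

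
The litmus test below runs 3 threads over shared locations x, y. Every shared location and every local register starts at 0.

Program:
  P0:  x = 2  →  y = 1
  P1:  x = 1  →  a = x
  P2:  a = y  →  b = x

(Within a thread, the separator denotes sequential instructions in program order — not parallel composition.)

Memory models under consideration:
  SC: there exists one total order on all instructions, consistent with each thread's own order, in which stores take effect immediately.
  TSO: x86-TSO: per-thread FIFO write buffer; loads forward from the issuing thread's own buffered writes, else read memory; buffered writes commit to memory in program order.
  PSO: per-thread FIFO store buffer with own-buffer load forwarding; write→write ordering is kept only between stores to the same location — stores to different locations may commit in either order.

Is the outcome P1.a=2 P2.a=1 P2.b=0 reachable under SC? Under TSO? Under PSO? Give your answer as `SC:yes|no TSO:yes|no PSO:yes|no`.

outcome vector order: (P1.a,P2.a,P2.b)
SC (9): 1/0/0; 1/0/1; 1/0/2; 1/1/1; 1/1/2; 2/0/0; 2/0/1; 2/0/2; 2/1/2
TSO (9): 1/0/0; 1/0/1; 1/0/2; 1/1/1; 1/1/2; 2/0/0; 2/0/1; 2/0/2; 2/1/2
PSO (12): 1/0/0; 1/0/1; 1/0/2; 1/1/0; 1/1/1; 1/1/2; 2/0/0; 2/0/1; 2/0/2; 2/1/0; 2/1/1; 2/1/2
target 2/1/0 ∈ {PSO}

SC:no TSO:no PSO:yes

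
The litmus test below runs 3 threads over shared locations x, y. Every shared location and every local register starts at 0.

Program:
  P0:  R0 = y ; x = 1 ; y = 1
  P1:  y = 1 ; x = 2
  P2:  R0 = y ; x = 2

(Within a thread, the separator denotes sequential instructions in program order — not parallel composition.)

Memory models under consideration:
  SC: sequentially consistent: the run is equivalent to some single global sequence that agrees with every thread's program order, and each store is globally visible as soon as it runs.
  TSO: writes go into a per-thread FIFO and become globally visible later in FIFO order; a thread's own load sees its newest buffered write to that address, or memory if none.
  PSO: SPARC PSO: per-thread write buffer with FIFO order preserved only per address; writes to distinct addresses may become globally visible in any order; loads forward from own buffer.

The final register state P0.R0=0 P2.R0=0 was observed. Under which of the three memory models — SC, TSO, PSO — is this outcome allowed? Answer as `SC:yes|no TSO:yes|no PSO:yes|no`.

SC:yes TSO:yes PSO:yes

outcome vector order: (P0.R0,P2.R0)
[SC] allowed = {0/0, 0/1, 1/0, 1/1}
[TSO] allowed = {0/0, 0/1, 1/0, 1/1}
[PSO] allowed = {0/0, 0/1, 1/0, 1/1}
target 0/0 ∈ {SC,TSO,PSO}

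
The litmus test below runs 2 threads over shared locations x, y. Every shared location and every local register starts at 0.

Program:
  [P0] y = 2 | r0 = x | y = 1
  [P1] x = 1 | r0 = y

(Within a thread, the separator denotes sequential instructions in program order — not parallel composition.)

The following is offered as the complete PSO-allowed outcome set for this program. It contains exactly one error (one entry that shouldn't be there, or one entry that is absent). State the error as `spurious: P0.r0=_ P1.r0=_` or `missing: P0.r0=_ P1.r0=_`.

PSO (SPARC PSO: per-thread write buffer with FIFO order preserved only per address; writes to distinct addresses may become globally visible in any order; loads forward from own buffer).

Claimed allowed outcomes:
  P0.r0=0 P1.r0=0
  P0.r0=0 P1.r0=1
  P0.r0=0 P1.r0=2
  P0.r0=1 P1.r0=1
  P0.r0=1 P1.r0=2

missing: P0.r0=1 P1.r0=0

outcome vector order: (P0.r0,P1.r0)
PSO (6): <0 0> <0 1> <0 2> <1 0> <1 1> <1 2>
PSO∖claimed = {<1 0>}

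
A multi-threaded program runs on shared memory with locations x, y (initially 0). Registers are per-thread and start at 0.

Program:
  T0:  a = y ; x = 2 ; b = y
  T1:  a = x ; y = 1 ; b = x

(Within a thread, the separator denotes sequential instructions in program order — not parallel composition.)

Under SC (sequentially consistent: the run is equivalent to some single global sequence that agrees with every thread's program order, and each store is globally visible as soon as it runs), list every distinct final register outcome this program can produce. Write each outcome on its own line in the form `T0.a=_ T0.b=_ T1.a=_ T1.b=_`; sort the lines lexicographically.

outcome vector order: (T0.a,T0.b,T1.a,T1.b)
|SC outcomes| = 7

T0.a=0 T0.b=0 T1.a=0 T1.b=2
T0.a=0 T0.b=0 T1.a=2 T1.b=2
T0.a=0 T0.b=1 T1.a=0 T1.b=0
T0.a=0 T0.b=1 T1.a=0 T1.b=2
T0.a=0 T0.b=1 T1.a=2 T1.b=2
T0.a=1 T0.b=1 T1.a=0 T1.b=0
T0.a=1 T0.b=1 T1.a=0 T1.b=2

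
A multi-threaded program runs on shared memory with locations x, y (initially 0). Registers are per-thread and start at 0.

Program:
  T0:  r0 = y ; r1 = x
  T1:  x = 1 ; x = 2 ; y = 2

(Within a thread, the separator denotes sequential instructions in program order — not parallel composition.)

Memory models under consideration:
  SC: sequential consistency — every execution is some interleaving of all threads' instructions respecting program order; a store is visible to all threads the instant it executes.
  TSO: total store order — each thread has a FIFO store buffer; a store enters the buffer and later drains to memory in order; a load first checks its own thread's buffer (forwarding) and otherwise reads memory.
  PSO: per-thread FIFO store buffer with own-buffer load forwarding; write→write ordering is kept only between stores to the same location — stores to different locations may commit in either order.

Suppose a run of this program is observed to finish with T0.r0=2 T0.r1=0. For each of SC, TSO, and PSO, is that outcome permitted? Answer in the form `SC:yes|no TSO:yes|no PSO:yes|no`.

outcome vector order: (T0.r0,T0.r1)
under SC → (0,0), (0,1), (0,2), (2,2)
under TSO → (0,0), (0,1), (0,2), (2,2)
under PSO → (0,0), (0,1), (0,2), (2,0), (2,1), (2,2)
target (2,0) ∈ {PSO}

SC:no TSO:no PSO:yes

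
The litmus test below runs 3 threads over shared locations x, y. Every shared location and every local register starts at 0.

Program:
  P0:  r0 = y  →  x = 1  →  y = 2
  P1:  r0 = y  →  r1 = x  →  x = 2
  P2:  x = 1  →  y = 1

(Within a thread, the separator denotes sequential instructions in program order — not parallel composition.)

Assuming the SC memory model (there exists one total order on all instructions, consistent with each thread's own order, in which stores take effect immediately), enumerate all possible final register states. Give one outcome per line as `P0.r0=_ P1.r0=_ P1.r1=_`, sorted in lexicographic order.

outcome vector order: (P0.r0,P1.r0,P1.r1)
|SC outcomes| = 8

P0.r0=0 P1.r0=0 P1.r1=0
P0.r0=0 P1.r0=0 P1.r1=1
P0.r0=0 P1.r0=1 P1.r1=1
P0.r0=0 P1.r0=2 P1.r1=1
P0.r0=1 P1.r0=0 P1.r1=0
P0.r0=1 P1.r0=0 P1.r1=1
P0.r0=1 P1.r0=1 P1.r1=1
P0.r0=1 P1.r0=2 P1.r1=1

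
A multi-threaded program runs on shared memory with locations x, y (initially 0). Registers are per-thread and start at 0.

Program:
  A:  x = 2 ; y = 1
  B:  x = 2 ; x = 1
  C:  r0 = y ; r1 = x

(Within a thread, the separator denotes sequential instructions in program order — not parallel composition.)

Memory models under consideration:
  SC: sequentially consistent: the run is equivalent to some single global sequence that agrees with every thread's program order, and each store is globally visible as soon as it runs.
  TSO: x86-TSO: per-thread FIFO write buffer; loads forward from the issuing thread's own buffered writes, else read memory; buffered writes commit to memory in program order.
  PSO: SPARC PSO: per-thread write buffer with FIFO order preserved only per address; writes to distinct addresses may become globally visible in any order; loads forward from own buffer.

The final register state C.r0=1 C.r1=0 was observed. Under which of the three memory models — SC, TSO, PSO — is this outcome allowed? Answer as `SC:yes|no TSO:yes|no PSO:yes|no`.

outcome vector order: (C.r0,C.r1)
SC (5): 00, 01, 02, 11, 12
TSO (5): 00, 01, 02, 11, 12
PSO (6): 00, 01, 02, 10, 11, 12
target 10 ∈ {PSO}

SC:no TSO:no PSO:yes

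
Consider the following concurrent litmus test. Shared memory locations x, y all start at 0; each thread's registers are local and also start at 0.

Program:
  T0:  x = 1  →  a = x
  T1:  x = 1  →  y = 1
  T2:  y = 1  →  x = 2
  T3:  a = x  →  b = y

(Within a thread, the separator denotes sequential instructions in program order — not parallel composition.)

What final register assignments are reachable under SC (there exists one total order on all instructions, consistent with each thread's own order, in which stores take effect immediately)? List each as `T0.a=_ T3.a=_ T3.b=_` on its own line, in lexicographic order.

outcome vector order: (T0.a,T3.a,T3.b)
|SC outcomes| = 10

T0.a=1 T3.a=0 T3.b=0
T0.a=1 T3.a=0 T3.b=1
T0.a=1 T3.a=1 T3.b=0
T0.a=1 T3.a=1 T3.b=1
T0.a=1 T3.a=2 T3.b=1
T0.a=2 T3.a=0 T3.b=0
T0.a=2 T3.a=0 T3.b=1
T0.a=2 T3.a=1 T3.b=0
T0.a=2 T3.a=1 T3.b=1
T0.a=2 T3.a=2 T3.b=1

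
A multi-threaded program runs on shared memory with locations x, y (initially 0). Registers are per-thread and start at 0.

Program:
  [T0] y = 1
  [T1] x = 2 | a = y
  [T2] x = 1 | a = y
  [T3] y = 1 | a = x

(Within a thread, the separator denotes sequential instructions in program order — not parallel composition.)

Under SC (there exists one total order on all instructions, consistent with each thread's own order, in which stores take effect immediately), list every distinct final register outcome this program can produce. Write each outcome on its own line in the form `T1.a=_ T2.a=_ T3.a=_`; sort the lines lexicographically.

T1.a=0 T2.a=0 T3.a=1
T1.a=0 T2.a=0 T3.a=2
T1.a=0 T2.a=1 T3.a=1
T1.a=0 T2.a=1 T3.a=2
T1.a=1 T2.a=0 T3.a=1
T1.a=1 T2.a=0 T3.a=2
T1.a=1 T2.a=1 T3.a=0
T1.a=1 T2.a=1 T3.a=1
T1.a=1 T2.a=1 T3.a=2

outcome vector order: (T1.a,T2.a,T3.a)
|SC outcomes| = 9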